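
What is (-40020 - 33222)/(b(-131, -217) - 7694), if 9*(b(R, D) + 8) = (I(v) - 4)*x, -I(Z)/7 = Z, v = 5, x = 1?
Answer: 219726/23119 ≈ 9.5041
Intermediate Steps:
I(Z) = -7*Z
b(R, D) = -37/3 (b(R, D) = -8 + ((-7*5 - 4)*1)/9 = -8 + ((-35 - 4)*1)/9 = -8 + (-39*1)/9 = -8 + (1/9)*(-39) = -8 - 13/3 = -37/3)
(-40020 - 33222)/(b(-131, -217) - 7694) = (-40020 - 33222)/(-37/3 - 7694) = -73242/(-23119/3) = -73242*(-3/23119) = 219726/23119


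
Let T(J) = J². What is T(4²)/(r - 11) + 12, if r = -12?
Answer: 20/23 ≈ 0.86957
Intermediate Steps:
T(4²)/(r - 11) + 12 = (4²)²/(-12 - 11) + 12 = 16²/(-23) + 12 = -1/23*256 + 12 = -256/23 + 12 = 20/23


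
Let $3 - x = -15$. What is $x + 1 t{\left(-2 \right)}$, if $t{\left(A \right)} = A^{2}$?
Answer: $22$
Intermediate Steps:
$x = 18$ ($x = 3 - -15 = 3 + 15 = 18$)
$x + 1 t{\left(-2 \right)} = 18 + 1 \left(-2\right)^{2} = 18 + 1 \cdot 4 = 18 + 4 = 22$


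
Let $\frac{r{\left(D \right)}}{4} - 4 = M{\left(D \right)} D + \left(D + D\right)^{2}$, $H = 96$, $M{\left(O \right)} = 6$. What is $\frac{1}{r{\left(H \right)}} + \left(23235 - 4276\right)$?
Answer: $\frac{2839603185}{149776} \approx 18959.0$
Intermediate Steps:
$r{\left(D \right)} = 16 + 16 D^{2} + 24 D$ ($r{\left(D \right)} = 16 + 4 \left(6 D + \left(D + D\right)^{2}\right) = 16 + 4 \left(6 D + \left(2 D\right)^{2}\right) = 16 + 4 \left(6 D + 4 D^{2}\right) = 16 + 4 \left(4 D^{2} + 6 D\right) = 16 + \left(16 D^{2} + 24 D\right) = 16 + 16 D^{2} + 24 D$)
$\frac{1}{r{\left(H \right)}} + \left(23235 - 4276\right) = \frac{1}{16 + 16 \cdot 96^{2} + 24 \cdot 96} + \left(23235 - 4276\right) = \frac{1}{16 + 16 \cdot 9216 + 2304} + \left(23235 - 4276\right) = \frac{1}{16 + 147456 + 2304} + 18959 = \frac{1}{149776} + 18959 = \frac{2839603185}{149776}$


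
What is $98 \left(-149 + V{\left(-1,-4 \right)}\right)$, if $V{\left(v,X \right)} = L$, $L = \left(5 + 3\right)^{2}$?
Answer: $-8330$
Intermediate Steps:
$L = 64$ ($L = 8^{2} = 64$)
$V{\left(v,X \right)} = 64$
$98 \left(-149 + V{\left(-1,-4 \right)}\right) = 98 \left(-149 + 64\right) = 98 \left(-85\right) = -8330$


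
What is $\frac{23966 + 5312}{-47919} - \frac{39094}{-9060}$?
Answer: $\frac{268014451}{72357690} \approx 3.704$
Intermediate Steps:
$\frac{23966 + 5312}{-47919} - \frac{39094}{-9060} = 29278 \left(- \frac{1}{47919}\right) - - \frac{19547}{4530} = - \frac{29278}{47919} + \frac{19547}{4530} = \frac{268014451}{72357690}$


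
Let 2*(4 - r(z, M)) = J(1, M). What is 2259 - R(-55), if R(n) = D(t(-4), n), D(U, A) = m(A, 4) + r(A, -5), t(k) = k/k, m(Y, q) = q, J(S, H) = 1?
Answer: 4503/2 ≈ 2251.5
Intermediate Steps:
r(z, M) = 7/2 (r(z, M) = 4 - ½*1 = 4 - ½ = 7/2)
t(k) = 1
D(U, A) = 15/2 (D(U, A) = 4 + 7/2 = 15/2)
R(n) = 15/2
2259 - R(-55) = 2259 - 1*15/2 = 2259 - 15/2 = 4503/2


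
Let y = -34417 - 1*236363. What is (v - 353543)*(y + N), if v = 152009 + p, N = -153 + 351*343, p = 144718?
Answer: 8553080640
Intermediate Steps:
N = 120240 (N = -153 + 120393 = 120240)
v = 296727 (v = 152009 + 144718 = 296727)
y = -270780 (y = -34417 - 236363 = -270780)
(v - 353543)*(y + N) = (296727 - 353543)*(-270780 + 120240) = -56816*(-150540) = 8553080640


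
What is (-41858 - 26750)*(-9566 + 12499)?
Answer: -201227264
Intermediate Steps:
(-41858 - 26750)*(-9566 + 12499) = -68608*2933 = -201227264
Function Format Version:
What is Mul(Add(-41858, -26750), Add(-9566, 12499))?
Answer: -201227264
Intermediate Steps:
Mul(Add(-41858, -26750), Add(-9566, 12499)) = Mul(-68608, 2933) = -201227264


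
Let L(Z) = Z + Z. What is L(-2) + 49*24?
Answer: 1172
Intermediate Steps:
L(Z) = 2*Z
L(-2) + 49*24 = 2*(-2) + 49*24 = -4 + 1176 = 1172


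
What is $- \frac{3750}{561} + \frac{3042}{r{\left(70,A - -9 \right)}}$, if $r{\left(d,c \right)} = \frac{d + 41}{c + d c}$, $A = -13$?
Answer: $- \frac{53897762}{6919} \approx -7789.8$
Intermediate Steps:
$r{\left(d,c \right)} = \frac{41 + d}{c + c d}$
$- \frac{3750}{561} + \frac{3042}{r{\left(70,A - -9 \right)}} = - \frac{3750}{561} + \frac{3042}{\frac{1}{-13 - -9} \frac{1}{1 + 70} \left(41 + 70\right)} = \left(-3750\right) \frac{1}{561} + \frac{3042}{\frac{1}{-13 + 9} \cdot \frac{1}{71} \cdot 111} = - \frac{1250}{187} + \frac{3042}{\frac{1}{-4} \cdot \frac{1}{71} \cdot 111} = - \frac{1250}{187} + \frac{3042}{\left(- \frac{1}{4}\right) \frac{1}{71} \cdot 111} = - \frac{1250}{187} + \frac{3042}{- \frac{111}{284}} = - \frac{1250}{187} + 3042 \left(- \frac{284}{111}\right) = - \frac{1250}{187} - \frac{287976}{37} = - \frac{53897762}{6919}$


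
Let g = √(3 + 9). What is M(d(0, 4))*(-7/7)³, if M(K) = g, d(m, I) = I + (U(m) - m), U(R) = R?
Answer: -2*√3 ≈ -3.4641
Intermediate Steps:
d(m, I) = I (d(m, I) = I + (m - m) = I + 0 = I)
g = 2*√3 (g = √12 = 2*√3 ≈ 3.4641)
M(K) = 2*√3
M(d(0, 4))*(-7/7)³ = (2*√3)*(-7/7)³ = (2*√3)*(-7*⅐)³ = (2*√3)*(-1)³ = (2*√3)*(-1) = -2*√3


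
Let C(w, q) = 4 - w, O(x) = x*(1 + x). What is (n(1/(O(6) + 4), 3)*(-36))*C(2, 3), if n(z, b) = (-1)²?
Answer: -72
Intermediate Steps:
n(z, b) = 1
(n(1/(O(6) + 4), 3)*(-36))*C(2, 3) = (1*(-36))*(4 - 1*2) = -36*(4 - 2) = -36*2 = -72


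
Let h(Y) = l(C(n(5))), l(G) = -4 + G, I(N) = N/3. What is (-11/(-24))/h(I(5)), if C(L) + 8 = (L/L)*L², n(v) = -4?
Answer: 11/96 ≈ 0.11458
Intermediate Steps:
C(L) = -8 + L² (C(L) = -8 + (L/L)*L² = -8 + 1*L² = -8 + L²)
I(N) = N/3 (I(N) = N*(⅓) = N/3)
h(Y) = 4 (h(Y) = -4 + (-8 + (-4)²) = -4 + (-8 + 16) = -4 + 8 = 4)
(-11/(-24))/h(I(5)) = -11/(-24)/4 = -11*(-1/24)*(¼) = (11/24)*(¼) = 11/96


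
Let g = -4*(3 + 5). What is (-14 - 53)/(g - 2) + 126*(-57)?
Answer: -244121/34 ≈ -7180.0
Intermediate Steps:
g = -32 (g = -4*8 = -32)
(-14 - 53)/(g - 2) + 126*(-57) = (-14 - 53)/(-32 - 2) + 126*(-57) = -67/(-34) - 7182 = -67*(-1/34) - 7182 = 67/34 - 7182 = -244121/34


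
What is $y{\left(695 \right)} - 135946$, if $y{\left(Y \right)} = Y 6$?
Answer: $-131776$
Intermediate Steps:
$y{\left(Y \right)} = 6 Y$
$y{\left(695 \right)} - 135946 = 6 \cdot 695 - 135946 = 4170 - 135946 = -131776$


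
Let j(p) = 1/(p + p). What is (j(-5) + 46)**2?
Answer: 210681/100 ≈ 2106.8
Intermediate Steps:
j(p) = 1/(2*p)
(j(-5) + 46)**2 = ((1/2)/(-5) + 46)**2 = ((1/2)*(-1/5) + 46)**2 = (-1/10 + 46)**2 = (459/10)**2 = 210681/100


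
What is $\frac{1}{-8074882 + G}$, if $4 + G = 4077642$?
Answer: $- \frac{1}{3997244} \approx -2.5017 \cdot 10^{-7}$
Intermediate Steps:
$G = 4077638$ ($G = -4 + 4077642 = 4077638$)
$\frac{1}{-8074882 + G} = \frac{1}{-8074882 + 4077638} = \frac{1}{-3997244} = - \frac{1}{3997244}$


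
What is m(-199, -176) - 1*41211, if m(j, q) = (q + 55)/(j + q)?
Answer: -15454004/375 ≈ -41211.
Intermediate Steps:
m(j, q) = (55 + q)/(j + q)
m(-199, -176) - 1*41211 = (55 - 176)/(-199 - 176) - 1*41211 = -121/(-375) - 41211 = -1/375*(-121) - 41211 = 121/375 - 41211 = -15454004/375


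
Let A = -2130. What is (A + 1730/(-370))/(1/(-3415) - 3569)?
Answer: 269726945/450961032 ≈ 0.59812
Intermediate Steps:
(A + 1730/(-370))/(1/(-3415) - 3569) = (-2130 + 1730/(-370))/(1/(-3415) - 3569) = (-2130 + 1730*(-1/370))/(-1/3415 - 3569) = (-2130 - 173/37)/(-12188136/3415) = -78983/37*(-3415/12188136) = 269726945/450961032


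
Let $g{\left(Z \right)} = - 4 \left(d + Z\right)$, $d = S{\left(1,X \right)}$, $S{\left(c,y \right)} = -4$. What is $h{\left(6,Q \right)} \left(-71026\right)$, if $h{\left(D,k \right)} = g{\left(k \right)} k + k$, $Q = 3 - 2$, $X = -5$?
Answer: $-923338$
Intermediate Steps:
$d = -4$
$g{\left(Z \right)} = 16 - 4 Z$ ($g{\left(Z \right)} = - 4 \left(-4 + Z\right) = 16 - 4 Z$)
$Q = 1$
$h{\left(D,k \right)} = k + k \left(16 - 4 k\right)$ ($h{\left(D,k \right)} = \left(16 - 4 k\right) k + k = k \left(16 - 4 k\right) + k = k + k \left(16 - 4 k\right)$)
$h{\left(6,Q \right)} \left(-71026\right) = 1 \left(17 - 4\right) \left(-71026\right) = 1 \cdot 13 \left(-71026\right) = 13 \left(-71026\right) = -923338$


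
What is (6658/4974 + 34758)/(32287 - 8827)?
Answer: 17289295/11669004 ≈ 1.4816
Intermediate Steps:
(6658/4974 + 34758)/(32287 - 8827) = (6658*(1/4974) + 34758)/23460 = (3329/2487 + 34758)*(1/23460) = (86446475/2487)*(1/23460) = 17289295/11669004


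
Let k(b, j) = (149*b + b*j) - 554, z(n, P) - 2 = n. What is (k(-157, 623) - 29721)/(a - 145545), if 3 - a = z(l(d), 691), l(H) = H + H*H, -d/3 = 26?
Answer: 151479/151550 ≈ 0.99953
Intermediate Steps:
d = -78 (d = -3*26 = -78)
l(H) = H + H²
z(n, P) = 2 + n
k(b, j) = -554 + 149*b + b*j
a = -6005 (a = 3 - (2 - 78*(1 - 78)) = 3 - (2 - 78*(-77)) = 3 - (2 + 6006) = 3 - 1*6008 = 3 - 6008 = -6005)
(k(-157, 623) - 29721)/(a - 145545) = ((-554 + 149*(-157) - 157*623) - 29721)/(-6005 - 145545) = ((-554 - 23393 - 97811) - 29721)/(-151550) = (-121758 - 29721)*(-1/151550) = -151479*(-1/151550) = 151479/151550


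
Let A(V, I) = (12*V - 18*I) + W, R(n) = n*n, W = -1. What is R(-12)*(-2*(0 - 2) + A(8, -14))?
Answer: 50544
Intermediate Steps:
R(n) = n²
A(V, I) = -1 - 18*I + 12*V (A(V, I) = (12*V - 18*I) - 1 = (-18*I + 12*V) - 1 = -1 - 18*I + 12*V)
R(-12)*(-2*(0 - 2) + A(8, -14)) = (-12)²*(-2*(0 - 2) + (-1 - 18*(-14) + 12*8)) = 144*(-2*(-2) + (-1 + 252 + 96)) = 144*(4 + 347) = 144*351 = 50544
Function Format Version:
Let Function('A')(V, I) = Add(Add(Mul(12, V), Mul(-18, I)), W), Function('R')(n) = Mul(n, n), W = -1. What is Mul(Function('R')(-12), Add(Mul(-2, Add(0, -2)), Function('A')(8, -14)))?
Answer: 50544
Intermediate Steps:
Function('R')(n) = Pow(n, 2)
Function('A')(V, I) = Add(-1, Mul(-18, I), Mul(12, V)) (Function('A')(V, I) = Add(Add(Mul(12, V), Mul(-18, I)), -1) = Add(Add(Mul(-18, I), Mul(12, V)), -1) = Add(-1, Mul(-18, I), Mul(12, V)))
Mul(Function('R')(-12), Add(Mul(-2, Add(0, -2)), Function('A')(8, -14))) = Mul(Pow(-12, 2), Add(Mul(-2, Add(0, -2)), Add(-1, Mul(-18, -14), Mul(12, 8)))) = Mul(144, Add(Mul(-2, -2), Add(-1, 252, 96))) = Mul(144, Add(4, 347)) = Mul(144, 351) = 50544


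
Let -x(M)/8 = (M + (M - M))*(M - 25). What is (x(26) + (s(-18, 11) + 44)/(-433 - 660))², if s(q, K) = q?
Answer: 51697116900/1194649 ≈ 43274.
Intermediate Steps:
x(M) = -8*M*(-25 + M) (x(M) = -8*(M + (M - M))*(M - 25) = -8*(M + 0)*(-25 + M) = -8*M*(-25 + M))
(x(26) + (s(-18, 11) + 44)/(-433 - 660))² = (8*26*(25 - 1*26) + (-18 + 44)/(-433 - 660))² = (8*26*(25 - 26) + 26/(-1093))² = (8*26*(-1) + 26*(-1/1093))² = (-208 - 26/1093)² = (-227370/1093)² = 51697116900/1194649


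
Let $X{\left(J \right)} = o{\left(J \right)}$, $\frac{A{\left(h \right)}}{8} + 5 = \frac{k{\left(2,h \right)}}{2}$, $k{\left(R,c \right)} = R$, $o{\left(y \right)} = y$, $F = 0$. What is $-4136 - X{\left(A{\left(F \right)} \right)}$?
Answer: $-4104$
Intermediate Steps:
$A{\left(h \right)} = -32$ ($A{\left(h \right)} = -40 + 8 \cdot \frac{2}{2} = -40 + 8 \cdot 2 \cdot \frac{1}{2} = -40 + 8 \cdot 1 = -40 + 8 = -32$)
$X{\left(J \right)} = J$
$-4136 - X{\left(A{\left(F \right)} \right)} = -4136 - -32 = -4136 + 32 = -4104$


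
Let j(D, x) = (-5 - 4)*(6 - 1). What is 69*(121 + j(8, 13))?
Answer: 5244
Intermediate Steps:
j(D, x) = -45 (j(D, x) = -9*5 = -45)
69*(121 + j(8, 13)) = 69*(121 - 45) = 69*76 = 5244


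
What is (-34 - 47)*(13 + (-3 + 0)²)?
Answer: -1782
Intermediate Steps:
(-34 - 47)*(13 + (-3 + 0)²) = -81*(13 + (-3)²) = -81*(13 + 9) = -81*22 = -1782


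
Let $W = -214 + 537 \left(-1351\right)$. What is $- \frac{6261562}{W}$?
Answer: $\frac{6261562}{725701} \approx 8.6283$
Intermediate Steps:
$W = -725701$ ($W = -214 - 725487 = -725701$)
$- \frac{6261562}{W} = - \frac{6261562}{-725701} = \left(-6261562\right) \left(- \frac{1}{725701}\right) = \frac{6261562}{725701}$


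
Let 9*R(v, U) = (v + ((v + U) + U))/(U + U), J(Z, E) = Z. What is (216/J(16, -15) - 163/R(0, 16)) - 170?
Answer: -3247/2 ≈ -1623.5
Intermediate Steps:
R(v, U) = (2*U + 2*v)/(18*U) (R(v, U) = ((v + ((v + U) + U))/(U + U))/9 = ((v + ((U + v) + U))/((2*U)))/9 = ((v + (v + 2*U))*(1/(2*U)))/9 = ((2*U + 2*v)*(1/(2*U)))/9 = ((2*U + 2*v)/(2*U))/9 = (2*U + 2*v)/(18*U))
(216/J(16, -15) - 163/R(0, 16)) - 170 = (216/16 - 163*144/(16 + 0)) - 170 = (216*(1/16) - 163/((⅑)*(1/16)*16)) - 170 = (27/2 - 163/⅑) - 170 = (27/2 - 163*9) - 170 = (27/2 - 1467) - 170 = -2907/2 - 170 = -3247/2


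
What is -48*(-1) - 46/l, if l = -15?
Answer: 766/15 ≈ 51.067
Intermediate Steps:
-48*(-1) - 46/l = -48*(-1) - 46/(-15) = 48 - 46*(-1/15) = 48 + 46/15 = 766/15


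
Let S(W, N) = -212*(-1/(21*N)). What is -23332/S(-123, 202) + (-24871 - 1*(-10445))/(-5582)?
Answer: -69058966237/147923 ≈ -4.6686e+5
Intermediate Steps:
S(W, N) = 212/(21*N) (S(W, N) = -212*(-1/(21*N)) = -(-212)/(21*N) = 212/(21*N))
-23332/S(-123, 202) + (-24871 - 1*(-10445))/(-5582) = -23332/((212/21)/202) + (-24871 - 1*(-10445))/(-5582) = -23332/((212/21)*(1/202)) + (-24871 + 10445)*(-1/5582) = -23332/106/2121 - 14426*(-1/5582) = -23332*2121/106 + 7213/2791 = -24743586/53 + 7213/2791 = -69058966237/147923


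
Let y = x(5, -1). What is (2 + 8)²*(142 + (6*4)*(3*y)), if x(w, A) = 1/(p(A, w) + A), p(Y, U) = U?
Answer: 16000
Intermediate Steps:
x(w, A) = 1/(A + w) (x(w, A) = 1/(w + A) = 1/(A + w))
y = ¼ (y = 1/(-1 + 5) = 1/4 = ¼ ≈ 0.25000)
(2 + 8)²*(142 + (6*4)*(3*y)) = (2 + 8)²*(142 + (6*4)*(3*(¼))) = 10²*(142 + 24*(¾)) = 100*(142 + 18) = 100*160 = 16000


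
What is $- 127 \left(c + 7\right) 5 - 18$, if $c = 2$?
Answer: $-5733$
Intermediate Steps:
$- 127 \left(c + 7\right) 5 - 18 = - 127 \left(2 + 7\right) 5 - 18 = - 127 \cdot 9 \cdot 5 - 18 = \left(-127\right) 45 - 18 = -5715 - 18 = -5733$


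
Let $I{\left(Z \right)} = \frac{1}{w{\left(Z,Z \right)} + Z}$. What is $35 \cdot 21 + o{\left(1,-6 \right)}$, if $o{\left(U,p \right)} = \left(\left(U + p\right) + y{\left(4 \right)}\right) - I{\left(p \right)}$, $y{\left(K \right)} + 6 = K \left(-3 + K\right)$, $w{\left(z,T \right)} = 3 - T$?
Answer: $\frac{2183}{3} \approx 727.67$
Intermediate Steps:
$I{\left(Z \right)} = \frac{1}{3}$ ($I{\left(Z \right)} = \frac{1}{\left(3 - Z\right) + Z} = \frac{1}{3}$)
$y{\left(K \right)} = -6 + K \left(-3 + K\right)$
$o{\left(U,p \right)} = - \frac{7}{3} + U + p$ ($o{\left(U,p \right)} = \left(\left(U + p\right) - \left(18 - 16\right)\right) - \frac{1}{3} = \left(\left(U + p\right) - 2\right) - \frac{1}{3} = \left(-2 + U + p\right) - \frac{1}{3} = - \frac{7}{3} + U + p$)
$35 \cdot 21 + o{\left(1,-6 \right)} = 35 \cdot 21 - \frac{22}{3} = 735 - \frac{22}{3} = \frac{2183}{3}$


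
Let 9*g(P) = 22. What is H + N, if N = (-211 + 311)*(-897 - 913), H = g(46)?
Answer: -1628978/9 ≈ -1.8100e+5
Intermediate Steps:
g(P) = 22/9 (g(P) = (1/9)*22 = 22/9)
H = 22/9 ≈ 2.4444
N = -181000 (N = 100*(-1810) = -181000)
H + N = 22/9 - 181000 = -1628978/9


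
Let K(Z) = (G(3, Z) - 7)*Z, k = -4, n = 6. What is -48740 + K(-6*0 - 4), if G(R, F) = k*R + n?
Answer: -48688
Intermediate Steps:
G(R, F) = 6 - 4*R (G(R, F) = -4*R + 6 = 6 - 4*R)
K(Z) = -13*Z (K(Z) = ((6 - 4*3) - 7)*Z = ((6 - 12) - 7)*Z = (-6 - 7)*Z = -13*Z)
-48740 + K(-6*0 - 4) = -48740 - 13*(-6*0 - 4) = -48740 - 13*(0 - 4) = -48740 - 13*(-4) = -48740 + 52 = -48688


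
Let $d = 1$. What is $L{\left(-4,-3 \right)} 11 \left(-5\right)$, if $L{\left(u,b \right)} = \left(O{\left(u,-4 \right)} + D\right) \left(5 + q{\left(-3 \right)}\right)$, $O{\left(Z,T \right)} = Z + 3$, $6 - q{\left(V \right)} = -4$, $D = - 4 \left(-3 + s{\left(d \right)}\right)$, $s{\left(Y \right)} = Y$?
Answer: $-5775$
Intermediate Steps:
$D = 8$ ($D = - 4 \left(-3 + 1\right) = \left(-4\right) \left(-2\right) = 8$)
$q{\left(V \right)} = 10$ ($q{\left(V \right)} = 6 - -4 = 6 + 4 = 10$)
$O{\left(Z,T \right)} = 3 + Z$
$L{\left(u,b \right)} = 165 + 15 u$ ($L{\left(u,b \right)} = \left(\left(3 + u\right) + 8\right) \left(5 + 10\right) = \left(11 + u\right) 15 = 165 + 15 u$)
$L{\left(-4,-3 \right)} 11 \left(-5\right) = \left(165 + 15 \left(-4\right)\right) 11 \left(-5\right) = \left(165 - 60\right) 11 \left(-5\right) = 105 \cdot 11 \left(-5\right) = 1155 \left(-5\right) = -5775$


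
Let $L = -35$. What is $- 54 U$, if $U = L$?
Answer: $1890$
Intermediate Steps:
$U = -35$
$- 54 U = \left(-54\right) \left(-35\right) = 1890$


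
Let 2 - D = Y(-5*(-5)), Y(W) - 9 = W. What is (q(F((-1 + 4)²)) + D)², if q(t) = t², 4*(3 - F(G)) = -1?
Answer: 117649/256 ≈ 459.57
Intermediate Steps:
F(G) = 13/4 (F(G) = 3 - ¼*(-1) = 3 + ¼ = 13/4)
Y(W) = 9 + W
D = -32 (D = 2 - (9 - 5*(-5)) = 2 - (9 + 25) = 2 - 1*34 = 2 - 34 = -32)
(q(F((-1 + 4)²)) + D)² = ((13/4)² - 32)² = (169/16 - 32)² = (-343/16)² = 117649/256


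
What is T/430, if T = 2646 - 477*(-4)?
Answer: 2277/215 ≈ 10.591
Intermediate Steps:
T = 4554 (T = 2646 + 1908 = 4554)
T/430 = 4554/430 = 4554*(1/430) = 2277/215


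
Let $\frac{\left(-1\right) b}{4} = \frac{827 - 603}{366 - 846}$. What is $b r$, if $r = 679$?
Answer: $\frac{19012}{15} \approx 1267.5$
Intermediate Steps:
$b = \frac{28}{15}$ ($b = - 4 \frac{827 - 603}{366 - 846} = - 4 \frac{224}{-480} = - 4 \cdot 224 \left(- \frac{1}{480}\right) = \left(-4\right) \left(- \frac{7}{15}\right) = \frac{28}{15} \approx 1.8667$)
$b r = \frac{28}{15} \cdot 679 = \frac{19012}{15}$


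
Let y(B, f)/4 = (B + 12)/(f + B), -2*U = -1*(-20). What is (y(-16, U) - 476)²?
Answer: 38192400/169 ≈ 2.2599e+5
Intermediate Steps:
U = -10 (U = -(-1)*(-20)/2 = -½*20 = -10)
y(B, f) = 4*(12 + B)/(B + f) (y(B, f) = 4*((B + 12)/(f + B)) = 4*((12 + B)/(B + f)) = 4*(12 + B)/(B + f))
(y(-16, U) - 476)² = (4*(12 - 16)/(-16 - 10) - 476)² = (4*(-4)/(-26) - 476)² = (4*(-1/26)*(-4) - 476)² = (8/13 - 476)² = (-6180/13)² = 38192400/169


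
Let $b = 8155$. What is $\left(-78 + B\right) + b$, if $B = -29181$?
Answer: $-21104$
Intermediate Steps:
$\left(-78 + B\right) + b = \left(-78 - 29181\right) + 8155 = -29259 + 8155 = -21104$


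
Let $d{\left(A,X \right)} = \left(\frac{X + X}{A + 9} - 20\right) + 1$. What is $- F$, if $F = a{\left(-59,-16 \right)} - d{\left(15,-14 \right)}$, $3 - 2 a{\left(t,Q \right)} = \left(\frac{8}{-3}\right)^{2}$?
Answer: $- \frac{163}{9} \approx -18.111$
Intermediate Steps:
$d{\left(A,X \right)} = -19 + \frac{2 X}{9 + A}$ ($d{\left(A,X \right)} = \left(\frac{2 X}{9 + A} - 20\right) + 1 = \left(-20 + \frac{2 X}{9 + A}\right) + 1 = -19 + \frac{2 X}{9 + A}$)
$a{\left(t,Q \right)} = - \frac{37}{18}$ ($a{\left(t,Q \right)} = \frac{3}{2} - \frac{\left(\frac{8}{-3}\right)^{2}}{2} = \frac{3}{2} - \frac{\left(8 \left(- \frac{1}{3}\right)\right)^{2}}{2} = \frac{3}{2} - \frac{\left(- \frac{8}{3}\right)^{2}}{2} = \frac{3}{2} - \frac{32}{9} = - \frac{37}{18}$)
$F = \frac{163}{9}$ ($F = - \frac{37}{18} - \frac{-171 - 285 + 2 \left(-14\right)}{9 + 15} = - \frac{37}{18} - \frac{-171 - 285 - 28}{24} = - \frac{37}{18} - \frac{1}{24} \left(-484\right) = - \frac{37}{18} - - \frac{121}{6} = - \frac{37}{18} + \frac{121}{6} = \frac{163}{9} \approx 18.111$)
$- F = \left(-1\right) \frac{163}{9} = - \frac{163}{9}$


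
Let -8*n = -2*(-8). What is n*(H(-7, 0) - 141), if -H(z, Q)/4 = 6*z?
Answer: -54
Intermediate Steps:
H(z, Q) = -24*z
n = -2 (n = -(-1)*(-8)/4 = -1/8*16 = -2)
n*(H(-7, 0) - 141) = -2*(-24*(-7) - 141) = -2*(168 - 141) = -2*27 = -54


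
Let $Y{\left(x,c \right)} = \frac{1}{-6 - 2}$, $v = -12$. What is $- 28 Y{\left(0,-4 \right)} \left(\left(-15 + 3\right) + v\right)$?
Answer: $-84$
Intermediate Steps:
$Y{\left(x,c \right)} = - \frac{1}{8}$ ($Y{\left(x,c \right)} = \frac{1}{-8} = - \frac{1}{8}$)
$- 28 Y{\left(0,-4 \right)} \left(\left(-15 + 3\right) + v\right) = \left(-28\right) \left(- \frac{1}{8}\right) \left(\left(-15 + 3\right) - 12\right) = \frac{7 \left(-12 - 12\right)}{2} = \frac{7}{2} \left(-24\right) = -84$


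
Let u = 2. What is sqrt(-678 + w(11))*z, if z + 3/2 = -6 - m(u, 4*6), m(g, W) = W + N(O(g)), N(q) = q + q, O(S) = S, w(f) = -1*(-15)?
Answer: -71*I*sqrt(663)/2 ≈ -914.08*I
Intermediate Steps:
w(f) = 15
N(q) = 2*q
m(g, W) = W + 2*g
z = -71/2 (z = -3/2 + (-6 - (4*6 + 2*2)) = -3/2 + (-6 - (24 + 4)) = -3/2 + (-6 - 1*28) = -3/2 + (-6 - 28) = -3/2 - 34 = -71/2 ≈ -35.500)
sqrt(-678 + w(11))*z = sqrt(-678 + 15)*(-71/2) = sqrt(-663)*(-71/2) = (I*sqrt(663))*(-71/2) = -71*I*sqrt(663)/2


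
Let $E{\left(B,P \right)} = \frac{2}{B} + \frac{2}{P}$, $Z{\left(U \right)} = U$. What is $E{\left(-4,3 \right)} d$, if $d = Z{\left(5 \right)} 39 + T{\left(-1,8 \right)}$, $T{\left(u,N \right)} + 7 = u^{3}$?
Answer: $\frac{187}{6} \approx 31.167$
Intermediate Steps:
$T{\left(u,N \right)} = -7 + u^{3}$
$d = 187$ ($d = 5 \cdot 39 - \left(7 - \left(-1\right)^{3}\right) = 195 - 8 = 187$)
$E{\left(-4,3 \right)} d = \left(\frac{2}{-4} + \frac{2}{3}\right) 187 = \left(2 \left(- \frac{1}{4}\right) + 2 \cdot \frac{1}{3}\right) 187 = \left(- \frac{1}{2} + \frac{2}{3}\right) 187 = \frac{1}{6} \cdot 187 = \frac{187}{6}$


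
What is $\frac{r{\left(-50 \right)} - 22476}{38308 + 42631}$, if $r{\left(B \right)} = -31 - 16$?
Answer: $- \frac{22523}{80939} \approx -0.27827$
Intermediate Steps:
$r{\left(B \right)} = -47$
$\frac{r{\left(-50 \right)} - 22476}{38308 + 42631} = \frac{-47 - 22476}{38308 + 42631} = - \frac{22523}{80939}$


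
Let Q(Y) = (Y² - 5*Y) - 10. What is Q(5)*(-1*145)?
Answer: 1450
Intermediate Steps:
Q(Y) = -10 + Y² - 5*Y
Q(5)*(-1*145) = (-10 + 5² - 5*5)*(-1*145) = (-10 + 25 - 25)*(-145) = -10*(-145) = 1450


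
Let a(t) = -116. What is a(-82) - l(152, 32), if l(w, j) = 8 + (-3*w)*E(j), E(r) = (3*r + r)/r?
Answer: 1700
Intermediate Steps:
E(r) = 4 (E(r) = (4*r)/r = 4)
l(w, j) = 8 - 12*w (l(w, j) = 8 - 3*w*4 = 8 - 12*w)
a(-82) - l(152, 32) = -116 - (8 - 12*152) = -116 - (8 - 1824) = -116 - 1*(-1816) = -116 + 1816 = 1700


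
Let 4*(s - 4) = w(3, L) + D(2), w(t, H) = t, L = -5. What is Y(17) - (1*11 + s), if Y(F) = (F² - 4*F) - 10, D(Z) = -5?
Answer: 393/2 ≈ 196.50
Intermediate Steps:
Y(F) = -10 + F² - 4*F
s = 7/2 (s = 4 + (3 - 5)/4 = 4 + (¼)*(-2) = 4 - ½ = 7/2 ≈ 3.5000)
Y(17) - (1*11 + s) = (-10 + 17² - 4*17) - (1*11 + 7/2) = (-10 + 289 - 68) - (11 + 7/2) = 211 - 1*29/2 = 211 - 29/2 = 393/2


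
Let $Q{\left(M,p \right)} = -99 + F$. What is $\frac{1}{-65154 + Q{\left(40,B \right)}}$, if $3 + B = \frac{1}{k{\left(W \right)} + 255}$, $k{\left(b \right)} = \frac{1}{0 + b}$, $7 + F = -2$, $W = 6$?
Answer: $- \frac{1}{65262} \approx -1.5323 \cdot 10^{-5}$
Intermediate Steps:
$F = -9$ ($F = -7 - 2 = -9$)
$k{\left(b \right)} = \frac{1}{b}$
$B = - \frac{4587}{1531}$ ($B = -3 + \frac{1}{\frac{1}{6} + 255} = -3 + \frac{1}{\frac{1531}{6}} = -3 + \frac{6}{1531} = - \frac{4587}{1531} \approx -2.9961$)
$Q{\left(M,p \right)} = -108$ ($Q{\left(M,p \right)} = -99 - 9 = -108$)
$\frac{1}{-65154 + Q{\left(40,B \right)}} = \frac{1}{-65154 - 108} = \frac{1}{-65262} = - \frac{1}{65262}$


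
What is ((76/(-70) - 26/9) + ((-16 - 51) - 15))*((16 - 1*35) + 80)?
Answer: -1652002/315 ≈ -5244.5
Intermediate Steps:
((76/(-70) - 26/9) + ((-16 - 51) - 15))*((16 - 1*35) + 80) = ((76*(-1/70) - 26*⅑) + (-67 - 15))*((16 - 35) + 80) = ((-38/35 - 26/9) - 82)*(-19 + 80) = (-1252/315 - 82)*61 = -27082/315*61 = -1652002/315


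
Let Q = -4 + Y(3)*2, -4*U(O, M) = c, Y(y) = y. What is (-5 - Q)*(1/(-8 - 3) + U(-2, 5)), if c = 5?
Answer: 413/44 ≈ 9.3864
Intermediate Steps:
U(O, M) = -5/4 (U(O, M) = -¼*5 = -5/4)
Q = 2 (Q = -4 + 3*2 = -4 + 6 = 2)
(-5 - Q)*(1/(-8 - 3) + U(-2, 5)) = (-5 - 1*2)*(1/(-8 - 3) - 5/4) = (-5 - 2)*(1/(-11) - 5/4) = -7*(-1/11 - 5/4) = -7*(-59/44) = 413/44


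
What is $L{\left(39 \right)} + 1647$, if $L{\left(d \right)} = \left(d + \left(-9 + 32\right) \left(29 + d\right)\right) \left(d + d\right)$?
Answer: $126681$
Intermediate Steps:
$L{\left(d \right)} = 2 d \left(667 + 24 d\right)$ ($L{\left(d \right)} = \left(d + 23 \left(29 + d\right)\right) 2 d = \left(d + \left(667 + 23 d\right)\right) 2 d = \left(667 + 24 d\right) 2 d = 2 d \left(667 + 24 d\right)$)
$L{\left(39 \right)} + 1647 = 2 \cdot 39 \left(667 + 24 \cdot 39\right) + 1647 = 2 \cdot 39 \left(667 + 936\right) + 1647 = 2 \cdot 39 \cdot 1603 + 1647 = 125034 + 1647 = 126681$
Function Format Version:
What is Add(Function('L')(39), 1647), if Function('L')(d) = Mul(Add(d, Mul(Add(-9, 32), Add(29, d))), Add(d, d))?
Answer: 126681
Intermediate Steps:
Function('L')(d) = Mul(2, d, Add(667, Mul(24, d))) (Function('L')(d) = Mul(Add(d, Mul(23, Add(29, d))), Mul(2, d)) = Mul(Add(d, Add(667, Mul(23, d))), Mul(2, d)) = Mul(Add(667, Mul(24, d)), Mul(2, d)) = Mul(2, d, Add(667, Mul(24, d))))
Add(Function('L')(39), 1647) = Add(Mul(2, 39, Add(667, Mul(24, 39))), 1647) = Add(Mul(2, 39, Add(667, 936)), 1647) = Add(Mul(2, 39, 1603), 1647) = Add(125034, 1647) = 126681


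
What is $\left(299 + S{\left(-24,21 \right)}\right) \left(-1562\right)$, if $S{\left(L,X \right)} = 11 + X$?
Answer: $-517022$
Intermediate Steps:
$\left(299 + S{\left(-24,21 \right)}\right) \left(-1562\right) = \left(299 + \left(11 + 21\right)\right) \left(-1562\right) = \left(299 + 32\right) \left(-1562\right) = 331 \left(-1562\right) = -517022$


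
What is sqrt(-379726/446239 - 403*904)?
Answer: I*sqrt(72545342997072266)/446239 ≈ 603.58*I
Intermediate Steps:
sqrt(-379726/446239 - 403*904) = sqrt(-379726*1/446239 - 364312) = sqrt(-379726/446239 - 364312) = sqrt(-162570602294/446239) = I*sqrt(72545342997072266)/446239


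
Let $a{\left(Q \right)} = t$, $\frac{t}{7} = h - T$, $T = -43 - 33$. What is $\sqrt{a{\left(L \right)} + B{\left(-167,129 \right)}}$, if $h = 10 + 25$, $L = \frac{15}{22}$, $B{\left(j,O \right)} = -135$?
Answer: $\sqrt{642} \approx 25.338$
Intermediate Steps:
$T = -76$
$L = \frac{15}{22}$ ($L = 15 \cdot \frac{1}{22} = \frac{15}{22} \approx 0.68182$)
$h = 35$
$t = 777$ ($t = 7 \left(35 - -76\right) = 7 \left(35 + 76\right) = 7 \cdot 111 = 777$)
$a{\left(Q \right)} = 777$
$\sqrt{a{\left(L \right)} + B{\left(-167,129 \right)}} = \sqrt{777 - 135} = \sqrt{642}$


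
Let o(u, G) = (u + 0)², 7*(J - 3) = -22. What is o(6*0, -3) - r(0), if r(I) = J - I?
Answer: ⅐ ≈ 0.14286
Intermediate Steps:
J = -⅐ (J = 3 + (⅐)*(-22) = 3 - 22/7 = -⅐ ≈ -0.14286)
r(I) = -⅐ - I
o(u, G) = u²
o(6*0, -3) - r(0) = (6*0)² - (-⅐ - 1*0) = 0² - (-⅐ + 0) = 0 - 1*(-⅐) = 0 + ⅐ = ⅐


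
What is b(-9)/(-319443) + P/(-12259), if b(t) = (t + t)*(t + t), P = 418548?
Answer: -3428364120/100411583 ≈ -34.143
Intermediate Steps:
b(t) = 4*t² (b(t) = (2*t)*(2*t) = 4*t²)
b(-9)/(-319443) + P/(-12259) = (4*(-9)²)/(-319443) + 418548/(-12259) = (4*81)*(-1/319443) + 418548*(-1/12259) = 324*(-1/319443) - 32196/943 = -108/106481 - 32196/943 = -3428364120/100411583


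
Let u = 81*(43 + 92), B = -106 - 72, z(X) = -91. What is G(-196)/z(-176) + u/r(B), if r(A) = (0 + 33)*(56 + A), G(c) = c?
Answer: -9809/17446 ≈ -0.56225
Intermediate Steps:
B = -178
r(A) = 1848 + 33*A (r(A) = 33*(56 + A) = 1848 + 33*A)
u = 10935 (u = 81*135 = 10935)
G(-196)/z(-176) + u/r(B) = -196/(-91) + 10935/(1848 + 33*(-178)) = -196*(-1/91) + 10935/(1848 - 5874) = 28/13 + 10935/(-4026) = 28/13 + 10935*(-1/4026) = 28/13 - 3645/1342 = -9809/17446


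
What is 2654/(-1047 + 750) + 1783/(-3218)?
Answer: -9070123/955746 ≈ -9.4901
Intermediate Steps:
2654/(-1047 + 750) + 1783/(-3218) = 2654/(-297) + 1783*(-1/3218) = 2654*(-1/297) - 1783/3218 = -2654/297 - 1783/3218 = -9070123/955746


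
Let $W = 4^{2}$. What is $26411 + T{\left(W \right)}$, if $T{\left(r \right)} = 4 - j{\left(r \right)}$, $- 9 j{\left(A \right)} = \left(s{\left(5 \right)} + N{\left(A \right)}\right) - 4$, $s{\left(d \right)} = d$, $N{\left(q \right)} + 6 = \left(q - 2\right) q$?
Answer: $\frac{79318}{3} \approx 26439.0$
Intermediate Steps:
$N{\left(q \right)} = -6 + q \left(-2 + q\right)$ ($N{\left(q \right)} = -6 + \left(q - 2\right) q = -6 + \left(-2 + q\right) q = -6 + q \left(-2 + q\right)$)
$W = 16$
$j{\left(A \right)} = \frac{5}{9} - \frac{A^{2}}{9} + \frac{2 A}{9}$ ($j{\left(A \right)} = - \frac{\left(5 - \left(6 - A^{2} + 2 A\right)\right) - 4}{9} = - \frac{\left(-1 + A^{2} - 2 A\right) - 4}{9} = - \frac{-5 + A^{2} - 2 A}{9} = \frac{5}{9} - \frac{A^{2}}{9} + \frac{2 A}{9}$)
$T{\left(r \right)} = \frac{31}{9} - \frac{2 r}{9} + \frac{r^{2}}{9}$ ($T{\left(r \right)} = 4 - \left(\frac{5}{9} - \frac{r^{2}}{9} + \frac{2 r}{9}\right) = \frac{31}{9} - \frac{2 r}{9} + \frac{r^{2}}{9}$)
$26411 + T{\left(W \right)} = 26411 + \left(\frac{31}{9} - \frac{32}{9} + \frac{16^{2}}{9}\right) = 26411 + \left(\frac{31}{9} - \frac{32}{9} + \frac{1}{9} \cdot 256\right) = 26411 + \left(\frac{31}{9} - \frac{32}{9} + \frac{256}{9}\right) = 26411 + \frac{85}{3} = \frac{79318}{3}$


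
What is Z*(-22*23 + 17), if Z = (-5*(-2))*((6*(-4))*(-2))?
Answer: -234720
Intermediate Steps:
Z = 480 (Z = 10*(-24*(-2)) = 10*48 = 480)
Z*(-22*23 + 17) = 480*(-22*23 + 17) = 480*(-506 + 17) = 480*(-489) = -234720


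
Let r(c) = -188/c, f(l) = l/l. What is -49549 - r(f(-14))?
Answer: -49361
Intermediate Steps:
f(l) = 1
-49549 - r(f(-14)) = -49549 - (-188)/1 = -49549 - (-188) = -49549 - 1*(-188) = -49549 + 188 = -49361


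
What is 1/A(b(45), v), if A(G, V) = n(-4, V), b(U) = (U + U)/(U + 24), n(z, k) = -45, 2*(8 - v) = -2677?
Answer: -1/45 ≈ -0.022222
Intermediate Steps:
v = 2693/2 (v = 8 - ½*(-2677) = 8 + 2677/2 = 2693/2 ≈ 1346.5)
b(U) = 2*U/(24 + U) (b(U) = (2*U)/(24 + U) = 2*U/(24 + U))
A(G, V) = -45
1/A(b(45), v) = 1/(-45) = -1/45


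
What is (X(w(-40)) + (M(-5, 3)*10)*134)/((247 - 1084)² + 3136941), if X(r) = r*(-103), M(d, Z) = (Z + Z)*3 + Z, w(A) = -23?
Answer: 30509/3837510 ≈ 0.0079502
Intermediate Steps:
M(d, Z) = 7*Z (M(d, Z) = (2*Z)*3 + Z = 6*Z + Z = 7*Z)
X(r) = -103*r
(X(w(-40)) + (M(-5, 3)*10)*134)/((247 - 1084)² + 3136941) = (-103*(-23) + ((7*3)*10)*134)/((247 - 1084)² + 3136941) = (2369 + (21*10)*134)/((-837)² + 3136941) = (2369 + 210*134)/(700569 + 3136941) = (2369 + 28140)/3837510 = 30509*(1/3837510) = 30509/3837510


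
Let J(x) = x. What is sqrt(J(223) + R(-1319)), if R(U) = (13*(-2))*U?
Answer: sqrt(34517) ≈ 185.79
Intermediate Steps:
R(U) = -26*U
sqrt(J(223) + R(-1319)) = sqrt(223 - 26*(-1319)) = sqrt(223 + 34294) = sqrt(34517)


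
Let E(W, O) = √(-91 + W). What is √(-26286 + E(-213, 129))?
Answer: √(-26286 + 4*I*√19) ≈ 0.0538 + 162.13*I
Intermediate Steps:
√(-26286 + E(-213, 129)) = √(-26286 + √(-91 - 213)) = √(-26286 + √(-304)) = √(-26286 + 4*I*√19)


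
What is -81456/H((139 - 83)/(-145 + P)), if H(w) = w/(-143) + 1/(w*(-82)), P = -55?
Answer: -55717261600/31131 ≈ -1.7898e+6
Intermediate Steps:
H(w) = -1/(82*w) - w/143 (H(w) = w*(-1/143) - 1/82/w = -w/143 - 1/(82*w) = -1/(82*w) - w/143)
-81456/H((139 - 83)/(-145 + P)) = -81456/(-(-145 - 55)/(139 - 83)/82 - (139 - 83)/(143*(-145 - 55))) = -81456/(-1/(82*(56/(-200))) - 56/(143*(-200))) = -81456/(-1/(82*(56*(-1/200))) - 56*(-1)/(143*200)) = -81456/(-1/(82*(-7/25)) - 1/143*(-7/25)) = -81456/(-1/82*(-25/7) + 7/3575) = -81456/(25/574 + 7/3575) = -81456/93393/2052050 = -81456*2052050/93393 = -55717261600/31131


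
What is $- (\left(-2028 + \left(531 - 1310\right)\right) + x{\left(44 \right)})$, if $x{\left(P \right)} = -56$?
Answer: $2863$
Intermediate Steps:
$- (\left(-2028 + \left(531 - 1310\right)\right) + x{\left(44 \right)}) = - (\left(-2028 + \left(531 - 1310\right)\right) - 56) = - (\left(-2028 - 779\right) - 56) = - (-2807 - 56) = \left(-1\right) \left(-2863\right) = 2863$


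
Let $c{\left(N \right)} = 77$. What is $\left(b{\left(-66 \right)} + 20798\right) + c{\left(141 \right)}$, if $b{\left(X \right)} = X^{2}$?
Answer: $25231$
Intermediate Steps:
$\left(b{\left(-66 \right)} + 20798\right) + c{\left(141 \right)} = \left(\left(-66\right)^{2} + 20798\right) + 77 = \left(4356 + 20798\right) + 77 = 25154 + 77 = 25231$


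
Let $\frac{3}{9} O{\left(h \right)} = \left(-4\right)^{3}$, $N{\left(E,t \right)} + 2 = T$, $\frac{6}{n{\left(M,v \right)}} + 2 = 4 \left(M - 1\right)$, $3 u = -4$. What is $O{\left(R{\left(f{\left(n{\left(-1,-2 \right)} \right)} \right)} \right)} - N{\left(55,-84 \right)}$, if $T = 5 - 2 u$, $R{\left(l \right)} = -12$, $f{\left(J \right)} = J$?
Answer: $- \frac{593}{3} \approx -197.67$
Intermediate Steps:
$u = - \frac{4}{3}$ ($u = \frac{1}{3} \left(-4\right) = - \frac{4}{3} \approx -1.3333$)
$n{\left(M,v \right)} = \frac{6}{-6 + 4 M}$ ($n{\left(M,v \right)} = \frac{6}{-2 + 4 \left(M - 1\right)} = \frac{6}{-2 + 4 \left(-1 + M\right)} = \frac{6}{-2 + \left(-4 + 4 M\right)} = \frac{6}{-6 + 4 M}$)
$T = \frac{23}{3}$ ($T = 5 - - \frac{8}{3} = 5 + \frac{8}{3} = \frac{23}{3} \approx 7.6667$)
$N{\left(E,t \right)} = \frac{17}{3}$ ($N{\left(E,t \right)} = -2 + \frac{23}{3} = \frac{17}{3}$)
$O{\left(h \right)} = -192$ ($O{\left(h \right)} = 3 \left(-4\right)^{3} = 3 \left(-64\right) = -192$)
$O{\left(R{\left(f{\left(n{\left(-1,-2 \right)} \right)} \right)} \right)} - N{\left(55,-84 \right)} = -192 - \frac{17}{3} = - \frac{593}{3}$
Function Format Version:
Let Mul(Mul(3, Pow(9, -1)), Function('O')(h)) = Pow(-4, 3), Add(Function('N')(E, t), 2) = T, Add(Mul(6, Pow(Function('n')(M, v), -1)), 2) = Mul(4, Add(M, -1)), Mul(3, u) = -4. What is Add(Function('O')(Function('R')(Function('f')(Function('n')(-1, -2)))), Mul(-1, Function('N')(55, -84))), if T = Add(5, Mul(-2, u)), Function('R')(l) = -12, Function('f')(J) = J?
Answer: Rational(-593, 3) ≈ -197.67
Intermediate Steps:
u = Rational(-4, 3) (u = Mul(Rational(1, 3), -4) = Rational(-4, 3) ≈ -1.3333)
Function('n')(M, v) = Mul(6, Pow(Add(-6, Mul(4, M)), -1)) (Function('n')(M, v) = Mul(6, Pow(Add(-2, Mul(4, Add(M, -1))), -1)) = Mul(6, Pow(Add(-2, Mul(4, Add(-1, M))), -1)) = Mul(6, Pow(Add(-2, Add(-4, Mul(4, M))), -1)) = Mul(6, Pow(Add(-6, Mul(4, M)), -1)))
T = Rational(23, 3) (T = Add(5, Mul(-2, Rational(-4, 3))) = Add(5, Rational(8, 3)) = Rational(23, 3) ≈ 7.6667)
Function('N')(E, t) = Rational(17, 3) (Function('N')(E, t) = Add(-2, Rational(23, 3)) = Rational(17, 3))
Function('O')(h) = -192 (Function('O')(h) = Mul(3, Pow(-4, 3)) = Mul(3, -64) = -192)
Add(Function('O')(Function('R')(Function('f')(Function('n')(-1, -2)))), Mul(-1, Function('N')(55, -84))) = Add(-192, Mul(-1, Rational(17, 3))) = Add(-192, Rational(-17, 3)) = Rational(-593, 3)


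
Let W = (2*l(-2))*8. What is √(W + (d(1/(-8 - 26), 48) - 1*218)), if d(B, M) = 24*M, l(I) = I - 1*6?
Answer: √806 ≈ 28.390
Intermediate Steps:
l(I) = -6 + I (l(I) = I - 6 = -6 + I)
W = -128 (W = (2*(-6 - 2))*8 = (2*(-8))*8 = -16*8 = -128)
√(W + (d(1/(-8 - 26), 48) - 1*218)) = √(-128 + (24*48 - 1*218)) = √(-128 + (1152 - 218)) = √(-128 + 934) = √806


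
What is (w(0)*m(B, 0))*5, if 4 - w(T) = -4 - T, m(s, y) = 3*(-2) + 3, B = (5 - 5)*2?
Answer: -120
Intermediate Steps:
B = 0 (B = 0*2 = 0)
m(s, y) = -3 (m(s, y) = -6 + 3 = -3)
w(T) = 8 + T (w(T) = 4 - (-4 - T) = 4 + (4 + T) = 8 + T)
(w(0)*m(B, 0))*5 = ((8 + 0)*(-3))*5 = (8*(-3))*5 = -24*5 = -120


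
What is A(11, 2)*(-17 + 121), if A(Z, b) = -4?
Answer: -416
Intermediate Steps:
A(11, 2)*(-17 + 121) = -4*(-17 + 121) = -4*104 = -416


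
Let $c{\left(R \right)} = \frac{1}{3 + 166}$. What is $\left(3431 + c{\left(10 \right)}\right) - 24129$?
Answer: $- \frac{3497961}{169} \approx -20698.0$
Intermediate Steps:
$c{\left(R \right)} = \frac{1}{169}$
$\left(3431 + c{\left(10 \right)}\right) - 24129 = \left(3431 + \frac{1}{169}\right) - 24129 = \frac{579840}{169} - 24129 = - \frac{3497961}{169}$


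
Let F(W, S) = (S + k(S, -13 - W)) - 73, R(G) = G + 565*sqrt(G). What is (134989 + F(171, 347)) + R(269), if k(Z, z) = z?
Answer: 135348 + 565*sqrt(269) ≈ 1.4461e+5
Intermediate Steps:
F(W, S) = -86 + S - W (F(W, S) = (S + (-13 - W)) - 73 = (-13 + S - W) - 73 = -86 + S - W)
(134989 + F(171, 347)) + R(269) = (134989 + (-86 + 347 - 1*171)) + (269 + 565*sqrt(269)) = (134989 + (-86 + 347 - 171)) + (269 + 565*sqrt(269)) = (134989 + 90) + (269 + 565*sqrt(269)) = 135079 + (269 + 565*sqrt(269)) = 135348 + 565*sqrt(269)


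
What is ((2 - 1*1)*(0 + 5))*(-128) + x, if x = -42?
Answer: -682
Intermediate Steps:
((2 - 1*1)*(0 + 5))*(-128) + x = ((2 - 1*1)*(0 + 5))*(-128) - 42 = ((2 - 1)*5)*(-128) - 42 = (1*5)*(-128) - 42 = 5*(-128) - 42 = -640 - 42 = -682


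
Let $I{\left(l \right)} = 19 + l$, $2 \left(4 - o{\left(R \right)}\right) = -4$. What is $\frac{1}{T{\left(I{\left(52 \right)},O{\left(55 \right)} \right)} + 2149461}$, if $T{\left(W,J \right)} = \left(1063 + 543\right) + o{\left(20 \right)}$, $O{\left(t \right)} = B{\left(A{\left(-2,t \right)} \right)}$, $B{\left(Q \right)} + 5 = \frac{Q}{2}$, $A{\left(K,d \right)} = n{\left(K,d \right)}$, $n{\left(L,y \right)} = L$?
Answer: $\frac{1}{2151073} \approx 4.6488 \cdot 10^{-7}$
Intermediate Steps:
$A{\left(K,d \right)} = K$
$B{\left(Q \right)} = -5 + \frac{Q}{2}$
$o{\left(R \right)} = 6$ ($o{\left(R \right)} = 4 - -2 = 4 + 2 = 6$)
$O{\left(t \right)} = -6$ ($O{\left(t \right)} = -5 + \frac{1}{2} \left(-2\right) = -5 - 1 = -6$)
$T{\left(W,J \right)} = 1612$ ($T{\left(W,J \right)} = \left(1063 + 543\right) + 6 = 1606 + 6 = 1612$)
$\frac{1}{T{\left(I{\left(52 \right)},O{\left(55 \right)} \right)} + 2149461} = \frac{1}{1612 + 2149461} = \frac{1}{2151073}$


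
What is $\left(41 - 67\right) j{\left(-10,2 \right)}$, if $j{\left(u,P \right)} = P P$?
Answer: $-104$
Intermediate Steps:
$j{\left(u,P \right)} = P^{2}$
$\left(41 - 67\right) j{\left(-10,2 \right)} = \left(41 - 67\right) 2^{2} = \left(41 - 67\right) 4 = \left(-26\right) 4 = -104$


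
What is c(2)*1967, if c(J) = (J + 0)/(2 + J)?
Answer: 1967/2 ≈ 983.50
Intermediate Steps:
c(J) = J/(2 + J)
c(2)*1967 = (2/(2 + 2))*1967 = (2/4)*1967 = (2*(1/4))*1967 = (1/2)*1967 = 1967/2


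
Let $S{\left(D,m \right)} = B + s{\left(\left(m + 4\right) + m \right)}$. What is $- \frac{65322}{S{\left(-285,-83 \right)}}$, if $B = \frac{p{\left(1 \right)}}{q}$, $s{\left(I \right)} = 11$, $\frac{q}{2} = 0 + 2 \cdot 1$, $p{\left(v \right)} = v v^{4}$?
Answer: $- \frac{29032}{5} \approx -5806.4$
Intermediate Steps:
$p{\left(v \right)} = v^{5}$
$q = 4$ ($q = 2 \left(0 + 2 \cdot 1\right) = 2 \left(0 + 2\right) = 2 \cdot 2 = 4$)
$B = \frac{1}{4}$ ($B = \frac{1^{5}}{4} = 1 \cdot \frac{1}{4} = \frac{1}{4} \approx 0.25$)
$S{\left(D,m \right)} = \frac{45}{4}$ ($S{\left(D,m \right)} = \frac{1}{4} + 11 = \frac{45}{4}$)
$- \frac{65322}{S{\left(-285,-83 \right)}} = - \frac{65322}{\frac{45}{4}} = \left(-65322\right) \frac{4}{45} = - \frac{29032}{5}$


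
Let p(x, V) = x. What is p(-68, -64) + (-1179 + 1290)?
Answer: 43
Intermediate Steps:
p(-68, -64) + (-1179 + 1290) = -68 + (-1179 + 1290) = -68 + 111 = 43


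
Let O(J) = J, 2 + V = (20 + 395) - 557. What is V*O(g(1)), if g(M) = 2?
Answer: -288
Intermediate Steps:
V = -144 (V = -2 + ((20 + 395) - 557) = -2 + (415 - 557) = -2 - 142 = -144)
V*O(g(1)) = -144*2 = -288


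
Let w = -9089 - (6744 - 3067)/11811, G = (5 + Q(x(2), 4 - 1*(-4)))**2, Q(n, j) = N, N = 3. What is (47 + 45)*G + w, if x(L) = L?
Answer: -37810688/11811 ≈ -3201.3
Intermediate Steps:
Q(n, j) = 3
G = 64 (G = (5 + 3)**2 = 8**2 = 64)
w = -107353856/11811 (w = -9089 - 3677/11811 = -107353856/11811 ≈ -9089.3)
(47 + 45)*G + w = (47 + 45)*64 - 107353856/11811 = 92*64 - 107353856/11811 = 5888 - 107353856/11811 = -37810688/11811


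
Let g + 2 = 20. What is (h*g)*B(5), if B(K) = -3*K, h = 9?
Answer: -2430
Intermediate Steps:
g = 18 (g = -2 + 20 = 18)
(h*g)*B(5) = (9*18)*(-3*5) = 162*(-15) = -2430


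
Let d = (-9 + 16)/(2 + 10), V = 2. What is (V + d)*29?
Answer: 899/12 ≈ 74.917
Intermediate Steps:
d = 7/12 ≈ 0.58333
(V + d)*29 = (2 + 7/12)*29 = (31/12)*29 = 899/12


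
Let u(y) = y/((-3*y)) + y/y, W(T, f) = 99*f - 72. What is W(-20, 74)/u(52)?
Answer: 10881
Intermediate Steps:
W(T, f) = -72 + 99*f
u(y) = ⅔ (u(y) = y*(-1/(3*y)) + 1 = -⅓ + 1 = ⅔)
W(-20, 74)/u(52) = (-72 + 99*74)/(⅔) = (-72 + 7326)*(3/2) = 7254*(3/2) = 10881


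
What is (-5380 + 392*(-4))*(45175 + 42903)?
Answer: -611965944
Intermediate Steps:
(-5380 + 392*(-4))*(45175 + 42903) = (-5380 - 1568)*88078 = -6948*88078 = -611965944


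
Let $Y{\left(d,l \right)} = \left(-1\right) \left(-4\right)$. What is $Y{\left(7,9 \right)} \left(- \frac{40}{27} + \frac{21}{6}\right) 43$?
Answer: $\frac{9374}{27} \approx 347.19$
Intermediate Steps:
$Y{\left(d,l \right)} = 4$
$Y{\left(7,9 \right)} \left(- \frac{40}{27} + \frac{21}{6}\right) 43 = 4 \left(- \frac{40}{27} + \frac{21}{6}\right) 43 = 4 \left(\left(-40\right) \frac{1}{27} + 21 \cdot \frac{1}{6}\right) 43 = 4 \left(- \frac{40}{27} + \frac{7}{2}\right) 43 = 4 \cdot \frac{109}{54} \cdot 43 = \frac{218}{27} \cdot 43 = \frac{9374}{27}$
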